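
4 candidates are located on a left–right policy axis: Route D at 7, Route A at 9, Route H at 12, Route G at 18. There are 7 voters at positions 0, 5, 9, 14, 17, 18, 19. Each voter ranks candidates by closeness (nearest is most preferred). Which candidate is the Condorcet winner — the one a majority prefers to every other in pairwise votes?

With single-peaked preferences on a line, the Condorcet winner is the candidate closest to the median voter.
The median voter (position 14) is closest to Route H at 12.
Check: Route H vs Route A — voters closer to Route H: 4 of 7.

Route H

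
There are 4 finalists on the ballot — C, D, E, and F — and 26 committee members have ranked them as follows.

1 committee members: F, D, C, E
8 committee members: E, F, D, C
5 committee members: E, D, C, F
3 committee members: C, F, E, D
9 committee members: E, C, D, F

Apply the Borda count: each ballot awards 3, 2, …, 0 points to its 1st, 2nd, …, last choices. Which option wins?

Borda scores:
  C: 1 + 8·0 + 5·1 + 3·3 + 9·2 = 33
  D: 2 + 8·1 + 5·2 + 3·0 + 9·1 = 29
  E: 0 + 8·3 + 5·3 + 3·1 + 9·3 = 69
  F: 3 + 8·2 + 5·0 + 3·2 + 9·0 = 25
E has the highest total.

E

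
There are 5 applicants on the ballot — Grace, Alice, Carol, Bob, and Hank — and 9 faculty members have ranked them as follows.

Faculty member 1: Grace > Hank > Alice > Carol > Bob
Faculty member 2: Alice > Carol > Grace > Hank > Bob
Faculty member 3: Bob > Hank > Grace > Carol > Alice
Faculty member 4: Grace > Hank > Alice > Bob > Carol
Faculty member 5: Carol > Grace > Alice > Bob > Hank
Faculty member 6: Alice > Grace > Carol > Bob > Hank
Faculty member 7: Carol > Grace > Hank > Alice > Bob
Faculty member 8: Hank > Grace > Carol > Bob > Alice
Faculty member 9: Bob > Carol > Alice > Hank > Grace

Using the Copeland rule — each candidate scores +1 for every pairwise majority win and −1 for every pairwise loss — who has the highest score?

Grace

Pairwise results:
  Grace vs Alice: Grace wins 6–3.
  Grace vs Carol: Grace wins 5–4.
  Grace vs Bob: Grace wins 7–2.
  Grace vs Hank: Grace wins 6–3.
  Alice vs Carol: Carol wins 5–4.
  Alice vs Bob: Alice wins 6–3.
  Alice vs Hank: Hank wins 5–4.
  Carol vs Bob: Carol wins 6–3.
  Carol vs Hank: Carol wins 5–4.
  Bob vs Hank: Hank wins 5–4.
Copeland scores (wins − losses):
  Grace: 4 − 0 = 4
  Alice: 1 − 3 = -2
  Carol: 3 − 1 = 2
  Bob: 0 − 4 = -4
  Hank: 2 − 2 = 0
Grace has the best Copeland score.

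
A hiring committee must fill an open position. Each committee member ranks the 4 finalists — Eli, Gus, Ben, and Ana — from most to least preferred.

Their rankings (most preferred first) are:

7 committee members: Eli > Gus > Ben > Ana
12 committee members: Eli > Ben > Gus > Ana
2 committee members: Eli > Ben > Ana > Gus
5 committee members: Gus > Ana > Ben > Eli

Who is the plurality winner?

Eli

First-place vote totals:
  Eli: 21
  Gus: 5
  Ben: 0
  Ana: 0
Eli has the most first-place votes.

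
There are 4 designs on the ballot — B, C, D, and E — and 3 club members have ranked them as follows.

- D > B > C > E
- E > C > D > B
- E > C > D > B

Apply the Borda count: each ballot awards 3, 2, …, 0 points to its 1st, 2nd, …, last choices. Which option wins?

Borda scores:
  B: 2 + 0 + 0 = 2
  C: 1 + 2 + 2 = 5
  D: 3 + 1 + 1 = 5
  E: 0 + 3 + 3 = 6
E has the highest total.

E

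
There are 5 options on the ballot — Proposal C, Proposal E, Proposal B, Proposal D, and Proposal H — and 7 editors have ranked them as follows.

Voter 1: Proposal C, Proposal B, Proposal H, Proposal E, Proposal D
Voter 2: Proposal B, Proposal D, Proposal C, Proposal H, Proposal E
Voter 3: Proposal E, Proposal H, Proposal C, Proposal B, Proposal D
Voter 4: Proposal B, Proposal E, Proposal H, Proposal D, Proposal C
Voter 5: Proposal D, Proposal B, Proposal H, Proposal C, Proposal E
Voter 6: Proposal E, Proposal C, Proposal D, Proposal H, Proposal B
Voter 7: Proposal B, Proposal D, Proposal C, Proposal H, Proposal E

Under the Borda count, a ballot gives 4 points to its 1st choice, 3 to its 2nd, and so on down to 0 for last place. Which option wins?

Borda scores:
  Proposal C: 4 + 2 + 2 + 0 + 1 + 3 + 2 = 14
  Proposal E: 1 + 0 + 4 + 3 + 0 + 4 + 0 = 12
  Proposal B: 3 + 4 + 1 + 4 + 3 + 0 + 4 = 19
  Proposal D: 0 + 3 + 0 + 1 + 4 + 2 + 3 = 13
  Proposal H: 2 + 1 + 3 + 2 + 2 + 1 + 1 = 12
Proposal B has the highest total.

Proposal B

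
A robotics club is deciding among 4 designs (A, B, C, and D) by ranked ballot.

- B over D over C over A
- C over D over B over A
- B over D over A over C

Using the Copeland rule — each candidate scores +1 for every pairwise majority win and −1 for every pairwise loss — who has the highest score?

B

Pairwise results:
  A vs B: B wins 3–0.
  A vs C: C wins 2–1.
  A vs D: D wins 3–0.
  B vs C: B wins 2–1.
  B vs D: B wins 2–1.
  C vs D: D wins 2–1.
Copeland scores (wins − losses):
  A: 0 − 3 = -3
  B: 3 − 0 = 3
  C: 1 − 2 = -1
  D: 2 − 1 = 1
B has the best Copeland score.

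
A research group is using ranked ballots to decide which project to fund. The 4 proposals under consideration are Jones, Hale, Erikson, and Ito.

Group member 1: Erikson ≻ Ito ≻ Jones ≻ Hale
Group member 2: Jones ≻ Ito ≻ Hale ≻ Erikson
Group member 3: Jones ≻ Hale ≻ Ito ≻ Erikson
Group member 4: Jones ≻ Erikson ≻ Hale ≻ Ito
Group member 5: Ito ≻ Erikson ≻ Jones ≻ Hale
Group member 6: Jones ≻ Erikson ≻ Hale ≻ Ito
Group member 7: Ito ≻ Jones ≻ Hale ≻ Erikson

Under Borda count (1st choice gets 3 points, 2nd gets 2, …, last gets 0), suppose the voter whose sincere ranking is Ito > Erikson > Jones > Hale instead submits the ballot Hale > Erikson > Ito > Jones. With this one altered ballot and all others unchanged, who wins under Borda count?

Borda totals with the altered ballot: Jones 15, Hale 9, Erikson 9, Ito 9.
The winner is unchanged: still Jones.

Jones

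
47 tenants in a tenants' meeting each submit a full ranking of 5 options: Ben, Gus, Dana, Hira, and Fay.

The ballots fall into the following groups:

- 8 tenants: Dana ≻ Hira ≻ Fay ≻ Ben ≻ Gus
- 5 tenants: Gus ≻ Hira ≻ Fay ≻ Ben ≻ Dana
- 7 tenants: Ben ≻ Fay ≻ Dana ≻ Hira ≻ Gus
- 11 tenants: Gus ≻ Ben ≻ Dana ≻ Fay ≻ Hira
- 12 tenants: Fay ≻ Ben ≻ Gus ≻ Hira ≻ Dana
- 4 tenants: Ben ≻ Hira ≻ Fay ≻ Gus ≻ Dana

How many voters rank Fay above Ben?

25

Ballots ranking Fay above Ben: 8+5+12 = 25.
Ballots ranking Ben above Fay: 7+11+4 = 22.
So 25 of 47 voters prefer Fay to Ben.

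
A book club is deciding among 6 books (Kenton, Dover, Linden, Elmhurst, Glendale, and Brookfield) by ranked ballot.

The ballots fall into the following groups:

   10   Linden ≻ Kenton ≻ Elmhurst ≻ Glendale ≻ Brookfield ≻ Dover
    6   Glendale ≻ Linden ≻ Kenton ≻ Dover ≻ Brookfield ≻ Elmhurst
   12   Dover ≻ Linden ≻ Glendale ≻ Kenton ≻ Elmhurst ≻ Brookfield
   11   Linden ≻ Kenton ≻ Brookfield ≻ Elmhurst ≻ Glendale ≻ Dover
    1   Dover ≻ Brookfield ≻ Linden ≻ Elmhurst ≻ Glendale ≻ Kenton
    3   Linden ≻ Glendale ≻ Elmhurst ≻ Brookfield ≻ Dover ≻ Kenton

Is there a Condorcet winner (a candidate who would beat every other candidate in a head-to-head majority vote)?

Head-to-head results (43 voters total):
Kenton vs Dover: Kenton wins 27–16.
Kenton vs Linden: Linden wins 43–0.
Kenton vs Elmhurst: Kenton wins 39–4.
Kenton vs Glendale: Glendale wins 22–21.
Kenton vs Brookfield: Kenton wins 39–4.
Dover vs Linden: Linden wins 30–13.
Dover vs Elmhurst: Elmhurst wins 24–19.
Dover vs Glendale: Glendale wins 30–13.
Dover vs Brookfield: Brookfield wins 24–19.
Linden vs Elmhurst: Linden wins 43–0.
Linden vs Glendale: Linden wins 37–6.
Linden vs Brookfield: Linden wins 42–1.
Elmhurst vs Glendale: Elmhurst wins 22–21.
Elmhurst vs Brookfield: Elmhurst wins 25–18.
Glendale vs Brookfield: Glendale wins 31–12.
Linden beats each rival — Kenton (43–0), Dover (30–13), Elmhurst (43–0), Glendale (37–6), Brookfield (42–1) — so Linden is the Condorcet winner.

Yes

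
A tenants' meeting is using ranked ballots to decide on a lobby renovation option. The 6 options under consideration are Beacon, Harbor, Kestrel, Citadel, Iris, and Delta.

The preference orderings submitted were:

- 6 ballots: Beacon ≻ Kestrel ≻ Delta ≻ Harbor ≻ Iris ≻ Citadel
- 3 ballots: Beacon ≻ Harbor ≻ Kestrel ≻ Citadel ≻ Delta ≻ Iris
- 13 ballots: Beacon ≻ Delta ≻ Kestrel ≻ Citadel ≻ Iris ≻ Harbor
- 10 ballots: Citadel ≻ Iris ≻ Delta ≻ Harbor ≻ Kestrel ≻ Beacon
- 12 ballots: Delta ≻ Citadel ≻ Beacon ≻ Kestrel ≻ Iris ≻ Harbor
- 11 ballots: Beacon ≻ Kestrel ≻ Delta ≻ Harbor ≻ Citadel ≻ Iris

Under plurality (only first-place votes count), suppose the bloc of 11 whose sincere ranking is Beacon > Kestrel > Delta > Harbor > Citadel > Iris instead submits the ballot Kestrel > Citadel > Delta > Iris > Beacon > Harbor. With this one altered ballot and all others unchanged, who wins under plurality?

Beacon

First-place totals with the altered ballot: Beacon 22, Harbor 0, Kestrel 11, Citadel 10, Iris 0, Delta 12.
The winner is unchanged: still Beacon.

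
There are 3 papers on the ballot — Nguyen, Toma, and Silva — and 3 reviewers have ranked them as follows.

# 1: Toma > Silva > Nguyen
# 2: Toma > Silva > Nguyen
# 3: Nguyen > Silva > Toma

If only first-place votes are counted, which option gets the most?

First-place vote totals:
  Nguyen: 1
  Toma: 2
  Silva: 0
Toma has the most first-place votes.

Toma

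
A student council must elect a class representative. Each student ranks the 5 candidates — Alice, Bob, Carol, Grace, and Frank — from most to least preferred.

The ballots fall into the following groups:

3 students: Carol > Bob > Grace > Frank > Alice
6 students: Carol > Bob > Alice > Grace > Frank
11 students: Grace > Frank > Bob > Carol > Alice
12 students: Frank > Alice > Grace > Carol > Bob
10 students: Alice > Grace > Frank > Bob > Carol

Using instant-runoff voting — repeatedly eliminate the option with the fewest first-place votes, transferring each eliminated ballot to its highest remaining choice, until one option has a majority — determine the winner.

Round 1: Frank 12, Grace 11, Alice 10, Carol 9, Bob 0. Bob has the fewest and is eliminated.
Round 2: Frank 12, Grace 11, Alice 10, Carol 9. Carol has the fewest and is eliminated.
Round 3: Alice 16, Grace 14, Frank 12. Frank has the fewest and is eliminated.
Round 4: Alice 28, Grace 14. Alice has a majority.

Alice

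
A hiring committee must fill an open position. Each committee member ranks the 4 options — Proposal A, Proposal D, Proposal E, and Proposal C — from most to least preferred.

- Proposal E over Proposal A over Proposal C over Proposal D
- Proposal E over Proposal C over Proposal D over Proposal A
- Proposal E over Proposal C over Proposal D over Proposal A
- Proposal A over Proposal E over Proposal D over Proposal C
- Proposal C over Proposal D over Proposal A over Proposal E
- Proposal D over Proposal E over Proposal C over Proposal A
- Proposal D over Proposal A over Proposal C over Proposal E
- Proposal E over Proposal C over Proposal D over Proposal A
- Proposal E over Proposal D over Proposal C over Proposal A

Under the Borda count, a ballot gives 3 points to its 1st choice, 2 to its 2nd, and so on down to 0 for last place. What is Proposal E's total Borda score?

19

Borda scores:
  Proposal A: 2 + 0 + 0 + 3 + 1 + 0 + 2 + 0 + 0 = 8
  Proposal D: 0 + 1 + 1 + 1 + 2 + 3 + 3 + 1 + 2 = 14
  Proposal E: 3 + 3 + 3 + 2 + 0 + 2 + 0 + 3 + 3 = 19
  Proposal C: 1 + 2 + 2 + 0 + 3 + 1 + 1 + 2 + 1 = 13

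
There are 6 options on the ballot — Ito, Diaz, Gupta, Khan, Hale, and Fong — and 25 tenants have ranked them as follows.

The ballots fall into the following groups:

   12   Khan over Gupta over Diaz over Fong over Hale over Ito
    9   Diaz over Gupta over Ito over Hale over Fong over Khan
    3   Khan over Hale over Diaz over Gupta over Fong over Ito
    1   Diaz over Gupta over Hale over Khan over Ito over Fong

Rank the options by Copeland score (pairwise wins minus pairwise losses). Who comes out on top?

Pairwise results:
  Ito vs Diaz: Diaz wins 25–0.
  Ito vs Gupta: Gupta wins 25–0.
  Ito vs Khan: Khan wins 16–9.
  Ito vs Hale: Hale wins 16–9.
  Ito vs Fong: Fong wins 15–10.
  Diaz vs Gupta: Diaz wins 13–12.
  Diaz vs Khan: Khan wins 15–10.
  Diaz vs Hale: Diaz wins 22–3.
  Diaz vs Fong: Diaz wins 25–0.
  Gupta vs Khan: Khan wins 15–10.
  Gupta vs Hale: Gupta wins 22–3.
  Gupta vs Fong: Gupta wins 25–0.
  Khan vs Hale: Khan wins 15–10.
  Khan vs Fong: Khan wins 16–9.
  Hale vs Fong: Hale wins 13–12.
Copeland scores (wins − losses):
  Ito: 0 − 5 = -5
  Diaz: 4 − 1 = 3
  Gupta: 3 − 2 = 1
  Khan: 5 − 0 = 5
  Hale: 2 − 3 = -1
  Fong: 1 − 4 = -3
Khan has the best Copeland score.

Khan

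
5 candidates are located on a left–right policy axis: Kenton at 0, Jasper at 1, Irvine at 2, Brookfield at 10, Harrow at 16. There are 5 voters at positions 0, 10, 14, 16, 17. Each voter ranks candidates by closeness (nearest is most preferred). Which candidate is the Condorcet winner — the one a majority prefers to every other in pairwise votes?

With single-peaked preferences on a line, the Condorcet winner is the candidate closest to the median voter.
The median voter (position 14) is closest to Harrow at 16.
Check: Harrow vs Brookfield — voters closer to Harrow: 3 of 5.

Harrow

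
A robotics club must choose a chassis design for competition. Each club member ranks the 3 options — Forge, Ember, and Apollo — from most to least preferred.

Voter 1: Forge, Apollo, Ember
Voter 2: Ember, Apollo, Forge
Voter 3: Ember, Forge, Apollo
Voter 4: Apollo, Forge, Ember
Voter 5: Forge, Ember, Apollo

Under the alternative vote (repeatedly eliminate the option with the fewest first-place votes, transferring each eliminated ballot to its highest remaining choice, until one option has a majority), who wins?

Forge

Round 1: Forge 2, Ember 2, Apollo 1. Apollo has the fewest and is eliminated.
Round 2: Forge 3, Ember 2. Forge has a majority.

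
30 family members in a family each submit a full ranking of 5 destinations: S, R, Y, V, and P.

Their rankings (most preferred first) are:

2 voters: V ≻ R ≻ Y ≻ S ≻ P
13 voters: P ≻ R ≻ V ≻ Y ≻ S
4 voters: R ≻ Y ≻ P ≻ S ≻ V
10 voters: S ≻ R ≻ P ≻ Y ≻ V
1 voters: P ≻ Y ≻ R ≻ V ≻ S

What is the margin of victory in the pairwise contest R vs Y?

Ballots ranking R above Y: 2+13+4+10 = 29.
Ballots ranking Y above R: 1.
R wins 29–1, a margin of 28.

28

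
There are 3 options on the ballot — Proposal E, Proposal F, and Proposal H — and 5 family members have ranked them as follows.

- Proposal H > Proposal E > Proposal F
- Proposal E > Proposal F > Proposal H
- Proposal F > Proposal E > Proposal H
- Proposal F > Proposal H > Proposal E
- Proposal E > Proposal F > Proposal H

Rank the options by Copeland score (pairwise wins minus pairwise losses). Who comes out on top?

Pairwise results:
  Proposal E vs Proposal F: Proposal E wins 3–2.
  Proposal E vs Proposal H: Proposal E wins 3–2.
  Proposal F vs Proposal H: Proposal F wins 4–1.
Copeland scores (wins − losses):
  Proposal E: 2 − 0 = 2
  Proposal F: 1 − 1 = 0
  Proposal H: 0 − 2 = -2
Proposal E has the best Copeland score.

Proposal E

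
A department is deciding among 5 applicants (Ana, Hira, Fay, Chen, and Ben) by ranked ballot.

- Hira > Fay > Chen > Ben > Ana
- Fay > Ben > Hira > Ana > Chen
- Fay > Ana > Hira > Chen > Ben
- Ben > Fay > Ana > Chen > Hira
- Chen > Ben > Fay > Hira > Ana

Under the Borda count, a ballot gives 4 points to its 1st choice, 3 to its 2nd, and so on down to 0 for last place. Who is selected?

Fay

Borda scores:
  Ana: 0 + 1 + 3 + 2 + 0 = 6
  Hira: 4 + 2 + 2 + 0 + 1 = 9
  Fay: 3 + 4 + 4 + 3 + 2 = 16
  Chen: 2 + 0 + 1 + 1 + 4 = 8
  Ben: 1 + 3 + 0 + 4 + 3 = 11
Fay has the highest total.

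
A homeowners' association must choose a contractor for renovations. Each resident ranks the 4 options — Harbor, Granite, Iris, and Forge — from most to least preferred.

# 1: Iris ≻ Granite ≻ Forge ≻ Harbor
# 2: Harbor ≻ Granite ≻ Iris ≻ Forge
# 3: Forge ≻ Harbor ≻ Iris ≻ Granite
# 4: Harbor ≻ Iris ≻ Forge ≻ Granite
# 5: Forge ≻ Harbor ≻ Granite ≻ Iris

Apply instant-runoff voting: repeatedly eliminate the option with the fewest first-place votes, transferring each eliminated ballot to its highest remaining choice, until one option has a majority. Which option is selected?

Forge

Round 1: Harbor 2, Forge 2, Iris 1, Granite 0. Granite has the fewest and is eliminated.
Round 2: Harbor 2, Forge 2, Iris 1. Iris has the fewest and is eliminated.
Round 3: Forge 3, Harbor 2. Forge has a majority.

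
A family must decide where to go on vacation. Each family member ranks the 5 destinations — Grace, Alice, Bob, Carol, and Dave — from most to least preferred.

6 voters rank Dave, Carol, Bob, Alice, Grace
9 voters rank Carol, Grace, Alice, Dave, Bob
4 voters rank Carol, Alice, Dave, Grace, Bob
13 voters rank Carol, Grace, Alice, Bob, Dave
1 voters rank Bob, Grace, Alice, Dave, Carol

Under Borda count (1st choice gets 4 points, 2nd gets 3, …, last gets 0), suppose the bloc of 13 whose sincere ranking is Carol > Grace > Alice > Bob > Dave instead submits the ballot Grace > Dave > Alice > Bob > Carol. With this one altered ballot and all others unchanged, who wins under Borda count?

Grace

Borda totals with the altered ballot: Grace 86, Alice 64, Bob 29, Carol 70, Dave 81.
The switch changes the winner from Carol to Grace.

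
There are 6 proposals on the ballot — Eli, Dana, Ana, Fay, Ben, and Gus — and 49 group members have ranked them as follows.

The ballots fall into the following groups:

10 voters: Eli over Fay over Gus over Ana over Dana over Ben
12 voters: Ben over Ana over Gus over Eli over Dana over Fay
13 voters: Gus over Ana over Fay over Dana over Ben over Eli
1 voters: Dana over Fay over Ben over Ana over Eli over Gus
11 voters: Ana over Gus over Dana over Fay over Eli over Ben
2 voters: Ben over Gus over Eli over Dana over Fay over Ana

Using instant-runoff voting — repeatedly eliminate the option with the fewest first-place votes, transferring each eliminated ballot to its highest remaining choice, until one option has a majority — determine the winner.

Round 1: Ben 14, Gus 13, Ana 11, Eli 10, Dana 1, Fay 0. Fay has the fewest and is eliminated.
Round 2: Ben 14, Gus 13, Ana 11, Eli 10, Dana 1. Dana has the fewest and is eliminated.
Round 3: Ben 15, Gus 13, Ana 11, Eli 10. Eli has the fewest and is eliminated.
Round 4: Gus 23, Ben 15, Ana 11. Ana has the fewest and is eliminated.
Round 5: Gus 34, Ben 15. Gus has a majority.

Gus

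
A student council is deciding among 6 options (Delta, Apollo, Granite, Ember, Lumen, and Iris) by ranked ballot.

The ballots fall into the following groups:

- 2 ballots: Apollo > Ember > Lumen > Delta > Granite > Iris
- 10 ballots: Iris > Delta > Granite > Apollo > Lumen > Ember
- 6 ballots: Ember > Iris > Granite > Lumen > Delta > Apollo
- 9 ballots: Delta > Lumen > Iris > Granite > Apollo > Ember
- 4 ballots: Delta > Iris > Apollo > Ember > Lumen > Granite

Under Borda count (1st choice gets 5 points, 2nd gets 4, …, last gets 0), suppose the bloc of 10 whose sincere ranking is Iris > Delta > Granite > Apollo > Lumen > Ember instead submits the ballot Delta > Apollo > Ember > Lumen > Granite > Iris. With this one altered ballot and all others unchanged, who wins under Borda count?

Delta

Borda totals with the altered ballot: Delta 125, Apollo 71, Granite 48, Ember 76, Lumen 78, Iris 67.
The switch changes the winner from Iris to Delta.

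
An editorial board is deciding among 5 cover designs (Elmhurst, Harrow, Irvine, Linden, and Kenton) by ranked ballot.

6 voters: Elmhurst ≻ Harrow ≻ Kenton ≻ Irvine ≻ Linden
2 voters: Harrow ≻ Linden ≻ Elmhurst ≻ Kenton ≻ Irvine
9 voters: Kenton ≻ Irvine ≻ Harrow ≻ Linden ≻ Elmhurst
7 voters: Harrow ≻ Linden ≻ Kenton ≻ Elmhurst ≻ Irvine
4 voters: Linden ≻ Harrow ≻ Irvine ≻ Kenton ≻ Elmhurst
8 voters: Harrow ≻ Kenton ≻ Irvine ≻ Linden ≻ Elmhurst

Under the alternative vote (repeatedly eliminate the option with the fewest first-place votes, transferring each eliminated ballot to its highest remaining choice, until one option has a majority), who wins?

Round 1: Harrow 17, Kenton 9, Elmhurst 6, Linden 4, Irvine 0. Irvine has the fewest and is eliminated.
Round 2: Harrow 17, Kenton 9, Elmhurst 6, Linden 4. Linden has the fewest and is eliminated.
Round 3: Harrow 21, Kenton 9, Elmhurst 6. Harrow has a majority.

Harrow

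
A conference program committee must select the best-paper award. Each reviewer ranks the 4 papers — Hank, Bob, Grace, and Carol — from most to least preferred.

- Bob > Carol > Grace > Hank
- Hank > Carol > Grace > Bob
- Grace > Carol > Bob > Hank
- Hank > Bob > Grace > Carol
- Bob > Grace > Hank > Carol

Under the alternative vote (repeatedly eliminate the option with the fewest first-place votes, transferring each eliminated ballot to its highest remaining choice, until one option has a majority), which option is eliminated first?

Carol

Round 1: Hank 2, Bob 2, Grace 1, Carol 0. Carol has the fewest and is eliminated.
Round 2: Hank 2, Bob 2, Grace 1. Grace has the fewest and is eliminated.
Round 3: Bob 3, Hank 2. Bob has a majority.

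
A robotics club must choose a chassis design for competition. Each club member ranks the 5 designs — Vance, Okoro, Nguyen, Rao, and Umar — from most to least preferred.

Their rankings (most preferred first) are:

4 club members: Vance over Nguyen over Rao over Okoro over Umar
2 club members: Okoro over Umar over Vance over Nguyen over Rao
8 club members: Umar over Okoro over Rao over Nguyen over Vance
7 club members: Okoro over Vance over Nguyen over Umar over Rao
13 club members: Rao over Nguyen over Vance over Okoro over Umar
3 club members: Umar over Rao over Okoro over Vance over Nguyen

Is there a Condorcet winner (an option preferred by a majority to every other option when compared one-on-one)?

Head-to-head results (37 voters total):
Vance vs Okoro: Okoro wins 20–17.
Vance vs Nguyen: Nguyen wins 21–16.
Vance vs Rao: Rao wins 24–13.
Vance vs Umar: Vance wins 24–13.
Okoro vs Nguyen: Okoro wins 20–17.
Okoro vs Rao: Rao wins 20–17.
Okoro vs Umar: Okoro wins 26–11.
Nguyen vs Rao: Rao wins 24–13.
Nguyen vs Umar: Nguyen wins 24–13.
Rao vs Umar: Umar wins 20–17.
No candidate beats all others: Vance beats Umar beats Rao beats Vance, a majority cycle.

No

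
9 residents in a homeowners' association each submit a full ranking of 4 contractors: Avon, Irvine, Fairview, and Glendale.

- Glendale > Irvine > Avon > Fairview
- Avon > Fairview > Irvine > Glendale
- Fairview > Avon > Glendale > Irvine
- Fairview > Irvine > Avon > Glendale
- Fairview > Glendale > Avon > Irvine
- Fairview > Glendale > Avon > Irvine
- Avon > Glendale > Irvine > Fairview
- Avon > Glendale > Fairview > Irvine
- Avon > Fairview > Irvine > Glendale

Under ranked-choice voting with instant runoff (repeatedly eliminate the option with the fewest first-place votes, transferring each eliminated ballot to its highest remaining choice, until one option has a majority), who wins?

Round 1: Avon 4, Fairview 4, Glendale 1, Irvine 0. Irvine has the fewest and is eliminated.
Round 2: Avon 4, Fairview 4, Glendale 1. Glendale has the fewest and is eliminated.
Round 3: Avon 5, Fairview 4. Avon has a majority.

Avon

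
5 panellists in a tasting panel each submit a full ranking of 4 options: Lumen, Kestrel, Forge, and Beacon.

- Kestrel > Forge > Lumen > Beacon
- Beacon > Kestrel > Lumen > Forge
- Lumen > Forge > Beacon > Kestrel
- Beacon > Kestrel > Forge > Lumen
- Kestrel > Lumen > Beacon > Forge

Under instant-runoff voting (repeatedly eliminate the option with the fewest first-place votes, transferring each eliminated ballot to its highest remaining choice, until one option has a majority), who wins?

Round 1: Kestrel 2, Beacon 2, Lumen 1, Forge 0. Forge has the fewest and is eliminated.
Round 2: Kestrel 2, Beacon 2, Lumen 1. Lumen has the fewest and is eliminated.
Round 3: Beacon 3, Kestrel 2. Beacon has a majority.

Beacon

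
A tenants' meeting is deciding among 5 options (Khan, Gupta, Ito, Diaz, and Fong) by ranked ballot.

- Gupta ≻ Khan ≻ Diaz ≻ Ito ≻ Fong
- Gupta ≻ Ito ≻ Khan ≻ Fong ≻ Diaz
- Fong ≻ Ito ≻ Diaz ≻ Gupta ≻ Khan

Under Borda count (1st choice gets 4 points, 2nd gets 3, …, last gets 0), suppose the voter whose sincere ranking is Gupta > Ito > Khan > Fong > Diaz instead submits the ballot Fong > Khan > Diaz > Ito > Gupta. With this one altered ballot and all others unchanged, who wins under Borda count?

Borda totals with the altered ballot: Khan 6, Gupta 5, Ito 5, Diaz 6, Fong 8.
The switch changes the winner from Gupta to Fong.

Fong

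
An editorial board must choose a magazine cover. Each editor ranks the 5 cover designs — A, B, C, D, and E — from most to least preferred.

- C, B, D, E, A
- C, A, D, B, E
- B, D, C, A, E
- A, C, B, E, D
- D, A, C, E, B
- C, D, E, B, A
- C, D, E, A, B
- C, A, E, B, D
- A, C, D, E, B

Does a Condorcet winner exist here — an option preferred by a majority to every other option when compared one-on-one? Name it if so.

Head-to-head results (9 voters total):
A vs B: A wins 6–3.
A vs C: C wins 6–3.
A vs D: D wins 5–4.
A vs E: A wins 6–3.
B vs C: C wins 8–1.
B vs D: D wins 5–4.
B vs E: E wins 5–4.
C vs D: C wins 7–2.
C vs E: C wins 9–0.
D vs E: D wins 7–2.
C beats each rival — A (6–3), B (8–1), D (7–2), E (9–0) — so C is the Condorcet winner.

C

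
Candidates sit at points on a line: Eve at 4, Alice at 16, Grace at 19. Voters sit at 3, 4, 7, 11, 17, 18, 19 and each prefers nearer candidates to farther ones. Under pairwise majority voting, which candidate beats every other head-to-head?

Alice

With single-peaked preferences on a line, the Condorcet winner is the candidate closest to the median voter.
The median voter (position 11) is closest to Alice at 16.
Check: Alice vs Grace — voters closer to Alice: 5 of 7.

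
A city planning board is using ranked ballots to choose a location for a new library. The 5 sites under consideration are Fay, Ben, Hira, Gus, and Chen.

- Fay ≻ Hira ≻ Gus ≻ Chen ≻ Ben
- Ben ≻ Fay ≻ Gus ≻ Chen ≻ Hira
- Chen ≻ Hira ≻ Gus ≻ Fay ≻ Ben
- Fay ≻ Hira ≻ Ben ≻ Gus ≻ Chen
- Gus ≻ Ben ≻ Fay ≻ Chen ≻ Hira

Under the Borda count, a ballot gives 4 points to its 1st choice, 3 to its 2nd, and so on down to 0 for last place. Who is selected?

Borda scores:
  Fay: 4 + 3 + 1 + 4 + 2 = 14
  Ben: 0 + 4 + 0 + 2 + 3 = 9
  Hira: 3 + 0 + 3 + 3 + 0 = 9
  Gus: 2 + 2 + 2 + 1 + 4 = 11
  Chen: 1 + 1 + 4 + 0 + 1 = 7
Fay has the highest total.

Fay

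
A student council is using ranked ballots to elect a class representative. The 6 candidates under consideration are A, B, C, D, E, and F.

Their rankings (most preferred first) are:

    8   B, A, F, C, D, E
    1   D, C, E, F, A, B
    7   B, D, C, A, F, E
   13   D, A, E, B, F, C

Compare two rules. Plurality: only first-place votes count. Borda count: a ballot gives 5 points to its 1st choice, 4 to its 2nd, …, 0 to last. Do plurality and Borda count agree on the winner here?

Plurality first-place counts: A 0, B 15, C 0, D 14, E 0, F 0 → B.
Borda totals: A 99, B 101, C 41, D 106, E 42, F 46 → D.
The two rules disagree: plurality picks B, Borda picks D.

No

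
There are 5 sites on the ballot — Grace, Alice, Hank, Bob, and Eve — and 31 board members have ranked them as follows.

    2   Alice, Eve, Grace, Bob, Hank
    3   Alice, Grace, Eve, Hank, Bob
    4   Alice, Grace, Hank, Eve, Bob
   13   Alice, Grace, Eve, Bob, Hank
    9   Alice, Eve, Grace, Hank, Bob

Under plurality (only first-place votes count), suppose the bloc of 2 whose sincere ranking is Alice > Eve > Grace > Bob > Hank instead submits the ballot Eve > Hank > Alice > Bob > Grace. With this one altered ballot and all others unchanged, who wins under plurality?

Alice

First-place totals with the altered ballot: Grace 0, Alice 29, Hank 0, Bob 0, Eve 2.
The winner is unchanged: still Alice.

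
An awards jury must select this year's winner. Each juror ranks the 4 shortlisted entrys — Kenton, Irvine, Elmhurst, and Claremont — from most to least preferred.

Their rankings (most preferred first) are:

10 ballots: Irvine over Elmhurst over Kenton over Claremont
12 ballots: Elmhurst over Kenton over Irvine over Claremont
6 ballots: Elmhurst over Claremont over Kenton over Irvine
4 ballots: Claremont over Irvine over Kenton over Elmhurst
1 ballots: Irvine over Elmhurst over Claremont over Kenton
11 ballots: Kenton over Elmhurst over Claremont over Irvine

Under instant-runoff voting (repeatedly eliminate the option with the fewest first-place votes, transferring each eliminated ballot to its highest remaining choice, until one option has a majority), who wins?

Elmhurst

Round 1: Elmhurst 18, Kenton 11, Irvine 11, Claremont 4. Claremont has the fewest and is eliminated.
Round 2: Elmhurst 18, Irvine 15, Kenton 11. Kenton has the fewest and is eliminated.
Round 3: Elmhurst 29, Irvine 15. Elmhurst has a majority.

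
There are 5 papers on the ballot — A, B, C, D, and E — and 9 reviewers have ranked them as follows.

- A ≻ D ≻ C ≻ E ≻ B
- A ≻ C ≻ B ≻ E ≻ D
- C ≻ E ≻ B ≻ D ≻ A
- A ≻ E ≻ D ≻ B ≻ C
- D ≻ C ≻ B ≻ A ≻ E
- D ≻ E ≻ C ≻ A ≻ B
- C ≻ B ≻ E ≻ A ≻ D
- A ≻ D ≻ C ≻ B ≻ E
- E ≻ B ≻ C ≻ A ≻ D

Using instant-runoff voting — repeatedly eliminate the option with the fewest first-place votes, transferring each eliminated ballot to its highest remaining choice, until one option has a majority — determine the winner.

C

Round 1: A 4, C 2, D 2, E 1, B 0. B has the fewest and is eliminated.
Round 2: A 4, C 2, D 2, E 1. E has the fewest and is eliminated.
Round 3: A 4, C 3, D 2. D has the fewest and is eliminated.
Round 4: C 5, A 4. C has a majority.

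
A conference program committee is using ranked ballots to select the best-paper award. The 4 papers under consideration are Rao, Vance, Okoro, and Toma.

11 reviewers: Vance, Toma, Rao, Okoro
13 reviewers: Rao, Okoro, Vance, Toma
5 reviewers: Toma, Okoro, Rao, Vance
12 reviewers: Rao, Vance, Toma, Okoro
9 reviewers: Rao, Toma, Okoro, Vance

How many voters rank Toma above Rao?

Ballots ranking Toma above Rao: 11+5 = 16.
Ballots ranking Rao above Toma: 13+12+9 = 34.
So 16 of 50 voters prefer Toma to Rao.

16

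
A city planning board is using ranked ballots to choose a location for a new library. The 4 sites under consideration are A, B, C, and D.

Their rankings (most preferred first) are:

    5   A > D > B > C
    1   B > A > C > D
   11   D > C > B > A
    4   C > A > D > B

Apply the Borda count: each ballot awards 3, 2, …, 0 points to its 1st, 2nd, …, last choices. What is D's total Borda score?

Borda scores:
  A: 5·3 + 2 + 11·0 + 4·2 = 25
  B: 5·1 + 3 + 11·1 + 4·0 = 19
  C: 5·0 + 1 + 11·2 + 4·3 = 35
  D: 5·2 + 0 + 11·3 + 4·1 = 47

47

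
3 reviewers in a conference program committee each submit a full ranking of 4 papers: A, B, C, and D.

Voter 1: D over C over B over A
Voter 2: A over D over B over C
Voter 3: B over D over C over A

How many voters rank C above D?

0

Ballots ranking C above D: 0.
Ballots ranking D above C: 3.
So 0 of 3 voters prefer C to D.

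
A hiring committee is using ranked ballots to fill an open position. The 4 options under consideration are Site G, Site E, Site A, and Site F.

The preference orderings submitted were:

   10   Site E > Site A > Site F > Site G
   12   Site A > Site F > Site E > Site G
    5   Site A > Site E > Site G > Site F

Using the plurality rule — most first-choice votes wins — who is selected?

Site A

First-place vote totals:
  Site G: 0
  Site E: 10
  Site A: 17
  Site F: 0
Site A has the most first-place votes.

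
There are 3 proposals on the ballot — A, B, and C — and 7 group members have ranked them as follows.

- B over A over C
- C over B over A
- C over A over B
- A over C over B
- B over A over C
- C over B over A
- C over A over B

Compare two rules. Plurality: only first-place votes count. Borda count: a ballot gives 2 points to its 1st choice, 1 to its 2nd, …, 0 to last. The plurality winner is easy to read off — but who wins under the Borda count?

Plurality first-place counts: A 1, B 2, C 4 → C.
Borda totals: A 6, B 6, C 9 → C.

C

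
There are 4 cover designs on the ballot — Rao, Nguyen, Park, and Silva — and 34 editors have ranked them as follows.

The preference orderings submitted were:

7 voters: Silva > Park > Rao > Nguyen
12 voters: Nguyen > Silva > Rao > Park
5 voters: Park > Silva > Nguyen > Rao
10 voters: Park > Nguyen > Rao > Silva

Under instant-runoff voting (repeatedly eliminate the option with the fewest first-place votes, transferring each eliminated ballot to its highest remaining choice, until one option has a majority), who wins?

Round 1: Park 15, Nguyen 12, Silva 7, Rao 0. Rao has the fewest and is eliminated.
Round 2: Park 15, Nguyen 12, Silva 7. Silva has the fewest and is eliminated.
Round 3: Park 22, Nguyen 12. Park has a majority.

Park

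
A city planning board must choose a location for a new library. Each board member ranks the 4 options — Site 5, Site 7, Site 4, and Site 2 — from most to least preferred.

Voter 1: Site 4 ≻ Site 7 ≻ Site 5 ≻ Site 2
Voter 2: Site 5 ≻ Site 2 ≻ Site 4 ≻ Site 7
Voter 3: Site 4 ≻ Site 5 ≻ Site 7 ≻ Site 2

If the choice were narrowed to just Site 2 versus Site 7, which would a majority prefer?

Site 7

Ballots ranking Site 2 above Site 7: 1.
Ballots ranking Site 7 above Site 2: 2.
Site 7 wins the head-to-head, 2–1.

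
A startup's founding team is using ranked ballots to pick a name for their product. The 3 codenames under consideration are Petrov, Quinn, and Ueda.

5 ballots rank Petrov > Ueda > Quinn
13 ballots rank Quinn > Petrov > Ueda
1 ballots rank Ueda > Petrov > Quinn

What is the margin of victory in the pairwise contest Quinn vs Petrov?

Ballots ranking Quinn above Petrov: 13.
Ballots ranking Petrov above Quinn: 5+1 = 6.
Quinn wins 13–6, a margin of 7.

7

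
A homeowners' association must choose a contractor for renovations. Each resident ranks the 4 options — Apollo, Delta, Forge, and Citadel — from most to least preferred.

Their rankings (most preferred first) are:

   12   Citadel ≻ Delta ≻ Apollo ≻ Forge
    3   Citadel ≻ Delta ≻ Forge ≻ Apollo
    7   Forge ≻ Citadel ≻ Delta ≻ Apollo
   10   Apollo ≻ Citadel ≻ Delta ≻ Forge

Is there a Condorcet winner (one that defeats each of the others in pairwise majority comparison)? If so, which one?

Citadel

Head-to-head results (32 voters total):
Apollo vs Delta: Delta wins 22–10.
Apollo vs Forge: Apollo wins 22–10.
Apollo vs Citadel: Citadel wins 22–10.
Delta vs Forge: Delta wins 25–7.
Delta vs Citadel: Citadel wins 32–0.
Forge vs Citadel: Citadel wins 25–7.
Citadel beats each rival — Apollo (22–10), Delta (32–0), Forge (25–7) — so Citadel is the Condorcet winner.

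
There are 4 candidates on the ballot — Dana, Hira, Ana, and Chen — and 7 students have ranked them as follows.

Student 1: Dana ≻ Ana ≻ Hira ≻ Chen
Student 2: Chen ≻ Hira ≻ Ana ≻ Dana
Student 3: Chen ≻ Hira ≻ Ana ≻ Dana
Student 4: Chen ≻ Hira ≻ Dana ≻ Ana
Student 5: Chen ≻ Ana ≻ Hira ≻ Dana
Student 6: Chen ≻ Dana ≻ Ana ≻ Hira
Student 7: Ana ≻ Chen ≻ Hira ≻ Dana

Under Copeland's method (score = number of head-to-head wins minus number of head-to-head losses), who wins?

Chen

Pairwise results:
  Dana vs Hira: Hira wins 5–2.
  Dana vs Ana: Ana wins 4–3.
  Dana vs Chen: Chen wins 6–1.
  Hira vs Ana: Ana wins 4–3.
  Hira vs Chen: Chen wins 6–1.
  Ana vs Chen: Chen wins 5–2.
Copeland scores (wins − losses):
  Dana: 0 − 3 = -3
  Hira: 1 − 2 = -1
  Ana: 2 − 1 = 1
  Chen: 3 − 0 = 3
Chen has the best Copeland score.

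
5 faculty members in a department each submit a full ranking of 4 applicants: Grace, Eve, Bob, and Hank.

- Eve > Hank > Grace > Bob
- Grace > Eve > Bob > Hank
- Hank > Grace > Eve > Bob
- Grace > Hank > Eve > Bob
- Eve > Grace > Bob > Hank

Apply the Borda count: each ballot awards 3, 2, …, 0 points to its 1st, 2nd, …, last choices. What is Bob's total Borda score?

Borda scores:
  Grace: 1 + 3 + 2 + 3 + 2 = 11
  Eve: 3 + 2 + 1 + 1 + 3 = 10
  Bob: 0 + 1 + 0 + 0 + 1 = 2
  Hank: 2 + 0 + 3 + 2 + 0 = 7

2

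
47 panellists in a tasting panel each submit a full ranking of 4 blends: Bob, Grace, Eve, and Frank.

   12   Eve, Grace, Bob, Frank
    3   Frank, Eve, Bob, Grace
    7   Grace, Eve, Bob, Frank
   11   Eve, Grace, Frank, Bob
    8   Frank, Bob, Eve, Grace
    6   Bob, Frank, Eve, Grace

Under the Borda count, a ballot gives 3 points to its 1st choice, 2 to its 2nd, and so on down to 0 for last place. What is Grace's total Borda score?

Borda scores:
  Bob: 12·1 + 3·1 + 7·1 + 11·0 + 8·2 + 6·3 = 56
  Grace: 12·2 + 3·0 + 7·3 + 11·2 + 8·0 + 6·0 = 67
  Eve: 12·3 + 3·2 + 7·2 + 11·3 + 8·1 + 6·1 = 103
  Frank: 12·0 + 3·3 + 7·0 + 11·1 + 8·3 + 6·2 = 56

67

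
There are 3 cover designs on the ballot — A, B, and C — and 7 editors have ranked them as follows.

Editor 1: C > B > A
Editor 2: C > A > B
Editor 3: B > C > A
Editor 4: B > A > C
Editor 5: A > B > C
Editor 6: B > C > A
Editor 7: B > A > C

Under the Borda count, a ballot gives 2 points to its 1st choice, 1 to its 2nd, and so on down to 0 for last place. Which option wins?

B

Borda scores:
  A: 0 + 1 + 0 + 1 + 2 + 0 + 1 = 5
  B: 1 + 0 + 2 + 2 + 1 + 2 + 2 = 10
  C: 2 + 2 + 1 + 0 + 0 + 1 + 0 = 6
B has the highest total.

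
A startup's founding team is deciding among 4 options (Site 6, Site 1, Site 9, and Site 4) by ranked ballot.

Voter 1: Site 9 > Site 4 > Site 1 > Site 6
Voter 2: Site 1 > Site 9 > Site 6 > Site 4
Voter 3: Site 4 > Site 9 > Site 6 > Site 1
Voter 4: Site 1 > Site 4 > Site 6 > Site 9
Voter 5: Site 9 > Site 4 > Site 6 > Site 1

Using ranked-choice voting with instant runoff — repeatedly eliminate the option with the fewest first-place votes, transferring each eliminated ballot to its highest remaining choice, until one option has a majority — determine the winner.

Round 1: Site 1 2, Site 9 2, Site 4 1, Site 6 0. Site 6 has the fewest and is eliminated.
Round 2: Site 1 2, Site 9 2, Site 4 1. Site 4 has the fewest and is eliminated.
Round 3: Site 9 3, Site 1 2. Site 9 has a majority.

Site 9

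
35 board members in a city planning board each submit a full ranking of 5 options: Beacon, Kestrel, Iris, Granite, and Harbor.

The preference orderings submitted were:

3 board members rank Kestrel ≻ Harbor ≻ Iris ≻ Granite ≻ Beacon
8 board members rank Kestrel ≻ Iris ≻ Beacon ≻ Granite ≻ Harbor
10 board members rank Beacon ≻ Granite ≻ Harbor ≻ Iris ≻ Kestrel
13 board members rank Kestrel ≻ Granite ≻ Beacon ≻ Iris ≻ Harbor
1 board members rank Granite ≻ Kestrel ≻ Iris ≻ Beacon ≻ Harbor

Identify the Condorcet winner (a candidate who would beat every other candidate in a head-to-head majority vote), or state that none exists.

Head-to-head results (35 voters total):
Beacon vs Kestrel: Kestrel wins 25–10.
Beacon vs Iris: Beacon wins 23–12.
Beacon vs Granite: Beacon wins 18–17.
Beacon vs Harbor: Beacon wins 32–3.
Kestrel vs Iris: Kestrel wins 25–10.
Kestrel vs Granite: Kestrel wins 24–11.
Kestrel vs Harbor: Kestrel wins 25–10.
Iris vs Granite: Granite wins 24–11.
Iris vs Harbor: Iris wins 22–13.
Granite vs Harbor: Granite wins 32–3.
Kestrel beats each rival — Beacon (25–10), Iris (25–10), Granite (24–11), Harbor (25–10) — so Kestrel is the Condorcet winner.

Kestrel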